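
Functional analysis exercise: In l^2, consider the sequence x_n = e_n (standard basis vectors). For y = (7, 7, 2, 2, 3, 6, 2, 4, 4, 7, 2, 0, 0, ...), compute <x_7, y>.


x_7 = e_7 is the standard basis vector with 1 in position 7.
<x_7, y> = y_7 = 2
As n -> infinity, <x_n, y> -> 0, confirming weak convergence of (x_n) to 0.

2


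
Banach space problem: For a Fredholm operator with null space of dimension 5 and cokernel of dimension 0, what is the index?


The Fredholm index is defined as ind(T) = dim(ker T) - dim(coker T)
= 5 - 0
= 5

5


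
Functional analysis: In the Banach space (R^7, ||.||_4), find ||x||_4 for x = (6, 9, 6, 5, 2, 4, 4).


The l^4 norm = (sum |x_i|^4)^(1/4)
Sum of 4th powers = 1296 + 6561 + 1296 + 625 + 16 + 256 + 256 = 10306
||x||_4 = (10306)^(1/4) = 10.0756

10.0756


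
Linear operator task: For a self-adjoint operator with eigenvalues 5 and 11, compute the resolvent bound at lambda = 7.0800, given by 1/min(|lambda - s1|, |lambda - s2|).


dist(7.0800, {5, 11}) = min(|7.0800 - 5|, |7.0800 - 11|)
= min(2.0800, 3.9200) = 2.0800
Resolvent bound = 1/2.0800 = 0.4808

0.4808


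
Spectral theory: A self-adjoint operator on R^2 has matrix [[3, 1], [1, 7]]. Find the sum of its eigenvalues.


For a self-adjoint (symmetric) matrix, the eigenvalues are real.
The sum of eigenvalues equals the trace of the matrix.
trace = 3 + 7 = 10

10


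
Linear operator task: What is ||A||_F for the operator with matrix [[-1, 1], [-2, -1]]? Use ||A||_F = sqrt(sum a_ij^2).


||A||_F^2 = sum a_ij^2
= (-1)^2 + 1^2 + (-2)^2 + (-1)^2
= 1 + 1 + 4 + 1 = 7
||A||_F = sqrt(7) = 2.6458

2.6458


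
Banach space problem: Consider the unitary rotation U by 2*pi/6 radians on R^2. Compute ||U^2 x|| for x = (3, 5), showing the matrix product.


U is a rotation by theta = 2*pi/6
U^2 = rotation by 2*theta = 4*pi/6
cos(4*pi/6) = -0.5000, sin(4*pi/6) = 0.8660
U^2 x = (-0.5000 * 3 - 0.8660 * 5, 0.8660 * 3 + -0.5000 * 5)
= (-5.8301, 0.0981)
||U^2 x|| = sqrt((-5.8301)^2 + 0.0981^2) = sqrt(34.0000) = 5.8310

5.8310


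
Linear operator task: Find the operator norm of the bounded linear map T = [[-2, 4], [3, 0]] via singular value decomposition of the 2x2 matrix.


A^T A = [[13, -8], [-8, 16]]
trace(A^T A) = 29, det(A^T A) = 144
discriminant = 29^2 - 4*144 = 265
Largest eigenvalue of A^T A = (trace + sqrt(disc))/2 = 22.6394
||T|| = sqrt(22.6394) = 4.7581

4.7581


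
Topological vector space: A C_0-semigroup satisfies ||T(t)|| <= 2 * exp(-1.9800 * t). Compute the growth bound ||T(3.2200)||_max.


||T(3.2200)|| <= 2 * exp(-1.9800 * 3.2200)
= 2 * exp(-6.3756)
= 2 * 0.0017
= 0.0034

0.0034


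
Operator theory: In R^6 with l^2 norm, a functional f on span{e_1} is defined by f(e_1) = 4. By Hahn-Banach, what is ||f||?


The norm of f is given by ||f|| = sup_{||x||=1} |f(x)|.
On span{e_1}, ||e_1|| = 1, so ||f|| = |f(e_1)| / ||e_1||
= |4| / 1 = 4.0000

4.0000


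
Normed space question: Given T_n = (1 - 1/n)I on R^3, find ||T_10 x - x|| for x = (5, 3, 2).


T_10 x - x = (1 - 1/10)x - x = -x/10
||x|| = sqrt(38) = 6.1644
||T_10 x - x|| = ||x||/10 = 6.1644/10 = 0.6164

0.6164


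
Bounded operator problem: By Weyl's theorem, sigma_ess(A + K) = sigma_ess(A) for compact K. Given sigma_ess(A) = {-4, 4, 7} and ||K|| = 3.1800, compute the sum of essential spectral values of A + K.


By Weyl's theorem, the essential spectrum is invariant under compact perturbations.
sigma_ess(A + K) = sigma_ess(A) = {-4, 4, 7}
Sum = -4 + 4 + 7 = 7

7


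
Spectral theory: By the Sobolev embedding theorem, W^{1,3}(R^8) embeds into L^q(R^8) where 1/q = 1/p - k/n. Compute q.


Using the Sobolev embedding formula: 1/q = 1/p - k/n
1/q = 1/3 - 1/8 = 5/24
q = 1/(5/24) = 24/5 = 4.8000

4.8000


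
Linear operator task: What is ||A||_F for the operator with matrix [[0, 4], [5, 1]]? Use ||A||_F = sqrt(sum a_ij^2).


||A||_F^2 = sum a_ij^2
= 0^2 + 4^2 + 5^2 + 1^2
= 0 + 16 + 25 + 1 = 42
||A||_F = sqrt(42) = 6.4807

6.4807


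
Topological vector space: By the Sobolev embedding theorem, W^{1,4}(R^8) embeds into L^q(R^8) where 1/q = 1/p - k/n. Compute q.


Using the Sobolev embedding formula: 1/q = 1/p - k/n
1/q = 1/4 - 1/8 = 1/8
q = 1/(1/8) = 8

8.0000


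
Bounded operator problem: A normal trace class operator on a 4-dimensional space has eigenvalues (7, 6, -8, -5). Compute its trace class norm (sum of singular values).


For a normal operator, singular values equal |eigenvalues|.
Trace norm = sum |lambda_i| = 7 + 6 + 8 + 5
= 26

26


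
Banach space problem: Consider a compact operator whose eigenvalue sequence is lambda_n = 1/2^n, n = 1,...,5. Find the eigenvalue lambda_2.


The eigenvalue formula gives lambda_2 = 1/2^2
= 1/4
= 0.2500

0.2500


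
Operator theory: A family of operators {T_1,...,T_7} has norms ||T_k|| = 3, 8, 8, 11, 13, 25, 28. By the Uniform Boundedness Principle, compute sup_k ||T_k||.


By the Uniform Boundedness Principle, the supremum of norms is finite.
sup_k ||T_k|| = max(3, 8, 8, 11, 13, 25, 28) = 28

28


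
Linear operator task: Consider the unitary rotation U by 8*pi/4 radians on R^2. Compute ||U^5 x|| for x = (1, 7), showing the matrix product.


U is a rotation by theta = 8*pi/4
U^5 = rotation by 5*theta = 40*pi/4 = 0*pi/4 (mod 2*pi)
cos(0*pi/4) = 1.0000, sin(0*pi/4) = 0.0000
U^5 x = (1.0000 * 1 - 0.0000 * 7, 0.0000 * 1 + 1.0000 * 7)
= (1.0000, 7.0000)
||U^5 x|| = sqrt(1.0000^2 + 7.0000^2) = sqrt(50.0000) = 7.0711

7.0711


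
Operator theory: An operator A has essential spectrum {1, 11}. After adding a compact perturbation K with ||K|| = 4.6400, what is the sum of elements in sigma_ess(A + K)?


By Weyl's theorem, the essential spectrum is invariant under compact perturbations.
sigma_ess(A + K) = sigma_ess(A) = {1, 11}
Sum = 1 + 11 = 12

12


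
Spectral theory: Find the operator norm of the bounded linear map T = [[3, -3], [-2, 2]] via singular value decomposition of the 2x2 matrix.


A^T A = [[13, -13], [-13, 13]]
trace(A^T A) = 26, det(A^T A) = 0
discriminant = 26^2 - 4*0 = 676
Largest eigenvalue of A^T A = (trace + sqrt(disc))/2 = 26.0000
||T|| = sqrt(26.0000) = 5.0990

5.0990


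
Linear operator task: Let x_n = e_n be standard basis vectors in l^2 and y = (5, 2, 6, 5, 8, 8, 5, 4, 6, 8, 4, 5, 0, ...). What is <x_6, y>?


x_6 = e_6 is the standard basis vector with 1 in position 6.
<x_6, y> = y_6 = 8
As n -> infinity, <x_n, y> -> 0, confirming weak convergence of (x_n) to 0.

8


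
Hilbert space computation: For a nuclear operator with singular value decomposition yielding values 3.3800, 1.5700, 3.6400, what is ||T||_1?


The nuclear norm is the sum of all singular values.
||T||_1 = 3.3800 + 1.5700 + 3.6400
= 8.5900

8.5900


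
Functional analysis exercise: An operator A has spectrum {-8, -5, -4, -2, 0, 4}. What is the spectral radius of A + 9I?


Spectrum of A + 9I = {1, 4, 5, 7, 9, 13}
Spectral radius = max |lambda| over the shifted spectrum
= max(1, 4, 5, 7, 9, 13) = 13

13


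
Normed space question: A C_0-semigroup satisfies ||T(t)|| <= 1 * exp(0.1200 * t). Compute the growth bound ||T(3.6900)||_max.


||T(3.6900)|| <= 1 * exp(0.1200 * 3.6900)
= 1 * exp(0.4428)
= 1 * 1.5571
= 1.5571

1.5571


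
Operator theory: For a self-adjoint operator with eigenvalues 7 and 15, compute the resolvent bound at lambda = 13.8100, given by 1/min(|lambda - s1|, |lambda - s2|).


dist(13.8100, {7, 15}) = min(|13.8100 - 7|, |13.8100 - 15|)
= min(6.8100, 1.1900) = 1.1900
Resolvent bound = 1/1.1900 = 0.8403

0.8403


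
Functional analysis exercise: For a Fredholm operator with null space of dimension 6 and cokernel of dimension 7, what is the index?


The Fredholm index is defined as ind(T) = dim(ker T) - dim(coker T)
= 6 - 7
= -1

-1


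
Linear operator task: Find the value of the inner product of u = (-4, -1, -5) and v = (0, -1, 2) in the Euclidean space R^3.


Computing the standard inner product <u, v> = sum u_i * v_i
= -4*0 + -1*-1 + -5*2
= 0 + 1 + -10
= -9

-9


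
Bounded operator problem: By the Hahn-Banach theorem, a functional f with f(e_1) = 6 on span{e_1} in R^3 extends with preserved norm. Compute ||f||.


The norm of f is given by ||f|| = sup_{||x||=1} |f(x)|.
On span{e_1}, ||e_1|| = 1, so ||f|| = |f(e_1)| / ||e_1||
= |6| / 1 = 6.0000

6.0000


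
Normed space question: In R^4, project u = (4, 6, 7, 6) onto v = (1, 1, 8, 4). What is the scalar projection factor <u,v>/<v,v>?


Computing <u,v> = 4*1 + 6*1 + 7*8 + 6*4 = 90
Computing <v,v> = 1^2 + 1^2 + 8^2 + 4^2 = 82
Projection coefficient = 90/82 = 1.0976

1.0976


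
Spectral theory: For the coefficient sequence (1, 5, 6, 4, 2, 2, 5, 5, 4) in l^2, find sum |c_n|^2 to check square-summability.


sum |c_n|^2 = 1^2 + 5^2 + 6^2 + 4^2 + 2^2 + 2^2 + 5^2 + 5^2 + 4^2
= 1 + 25 + 36 + 16 + 4 + 4 + 25 + 25 + 16
= 152

152


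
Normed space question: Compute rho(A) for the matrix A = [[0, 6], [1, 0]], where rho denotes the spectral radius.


For a 2x2 matrix, eigenvalues satisfy lambda^2 - (trace)*lambda + det = 0
trace = 0 + 0 = 0
det = 0*0 - 6*1 = -6
discriminant = 0^2 - 4*(-6) = 24
spectral radius = max |eigenvalue| = 2.4495

2.4495


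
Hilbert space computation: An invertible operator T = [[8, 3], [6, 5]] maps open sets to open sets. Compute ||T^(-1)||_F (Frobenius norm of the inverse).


det(T) = 8*5 - 3*6 = 22
T^(-1) = (1/22) * [[5, -3], [-6, 8]] = [[0.2273, -0.1364], [-0.2727, 0.3636]]
||T^(-1)||_F^2 = 0.2273^2 + (-0.1364)^2 + (-0.2727)^2 + 0.3636^2 = 0.2769
||T^(-1)||_F = sqrt(0.2769) = 0.5262

0.5262


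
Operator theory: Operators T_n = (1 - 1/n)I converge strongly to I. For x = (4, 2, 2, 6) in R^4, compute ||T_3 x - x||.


T_3 x - x = (1 - 1/3)x - x = -x/3
||x|| = sqrt(60) = 7.7460
||T_3 x - x|| = ||x||/3 = 7.7460/3 = 2.5820

2.5820


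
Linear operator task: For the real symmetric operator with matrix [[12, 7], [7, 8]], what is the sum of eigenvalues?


For a self-adjoint (symmetric) matrix, the eigenvalues are real.
The sum of eigenvalues equals the trace of the matrix.
trace = 12 + 8 = 20

20


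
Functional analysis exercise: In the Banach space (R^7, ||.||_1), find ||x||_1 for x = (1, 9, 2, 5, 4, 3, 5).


The l^1 norm equals the sum of absolute values of all components.
||x||_1 = 1 + 9 + 2 + 5 + 4 + 3 + 5
= 29

29.0000


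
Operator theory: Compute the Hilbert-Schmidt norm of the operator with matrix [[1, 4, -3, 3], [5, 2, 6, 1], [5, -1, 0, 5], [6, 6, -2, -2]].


The Hilbert-Schmidt norm is sqrt(sum of squares of all entries).
Sum of squares = 1^2 + 4^2 + (-3)^2 + 3^2 + 5^2 + 2^2 + 6^2 + 1^2 + 5^2 + (-1)^2 + 0^2 + 5^2 + 6^2 + 6^2 + (-2)^2 + (-2)^2
= 1 + 16 + 9 + 9 + 25 + 4 + 36 + 1 + 25 + 1 + 0 + 25 + 36 + 36 + 4 + 4 = 232
||T||_HS = sqrt(232) = 15.2315

15.2315


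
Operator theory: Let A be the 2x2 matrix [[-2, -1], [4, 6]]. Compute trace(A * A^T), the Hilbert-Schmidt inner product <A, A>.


trace(A * A^T) = sum of squares of all entries
= (-2)^2 + (-1)^2 + 4^2 + 6^2
= 4 + 1 + 16 + 36
= 57

57


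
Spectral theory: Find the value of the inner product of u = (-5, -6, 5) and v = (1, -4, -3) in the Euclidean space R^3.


Computing the standard inner product <u, v> = sum u_i * v_i
= -5*1 + -6*-4 + 5*-3
= -5 + 24 + -15
= 4

4


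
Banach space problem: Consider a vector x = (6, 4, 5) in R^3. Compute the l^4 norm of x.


The l^4 norm = (sum |x_i|^4)^(1/4)
Sum of 4th powers = 1296 + 256 + 625 = 2177
||x||_4 = (2177)^(1/4) = 6.8307

6.8307


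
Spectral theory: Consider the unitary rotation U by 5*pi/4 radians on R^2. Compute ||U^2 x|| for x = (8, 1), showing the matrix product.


U is a rotation by theta = 5*pi/4
U^2 = rotation by 2*theta = 10*pi/4 = 2*pi/4 (mod 2*pi)
cos(2*pi/4) = 0.0000, sin(2*pi/4) = 1.0000
U^2 x = (0.0000 * 8 - 1.0000 * 1, 1.0000 * 8 + 0.0000 * 1)
= (-1.0000, 8.0000)
||U^2 x|| = sqrt((-1.0000)^2 + 8.0000^2) = sqrt(65.0000) = 8.0623

8.0623


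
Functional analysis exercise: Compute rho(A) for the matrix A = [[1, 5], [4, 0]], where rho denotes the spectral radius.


For a 2x2 matrix, eigenvalues satisfy lambda^2 - (trace)*lambda + det = 0
trace = 1 + 0 = 1
det = 1*0 - 5*4 = -20
discriminant = 1^2 - 4*(-20) = 81
spectral radius = max |eigenvalue| = 5.0000

5.0000


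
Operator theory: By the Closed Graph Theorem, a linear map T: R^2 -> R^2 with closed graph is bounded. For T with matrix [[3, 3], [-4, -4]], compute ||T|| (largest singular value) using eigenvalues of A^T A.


A^T A = [[25, 25], [25, 25]]
trace(A^T A) = 50, det(A^T A) = 0
discriminant = 50^2 - 4*0 = 2500
Largest eigenvalue of A^T A = (trace + sqrt(disc))/2 = 50.0000
||T|| = sqrt(50.0000) = 7.0711

7.0711


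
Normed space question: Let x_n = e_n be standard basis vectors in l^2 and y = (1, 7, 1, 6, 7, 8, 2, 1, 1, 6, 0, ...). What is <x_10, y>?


x_10 = e_10 is the standard basis vector with 1 in position 10.
<x_10, y> = y_10 = 6
As n -> infinity, <x_n, y> -> 0, confirming weak convergence of (x_n) to 0.

6


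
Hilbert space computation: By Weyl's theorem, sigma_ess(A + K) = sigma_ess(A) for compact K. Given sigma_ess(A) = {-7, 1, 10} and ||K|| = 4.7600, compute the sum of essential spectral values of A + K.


By Weyl's theorem, the essential spectrum is invariant under compact perturbations.
sigma_ess(A + K) = sigma_ess(A) = {-7, 1, 10}
Sum = -7 + 1 + 10 = 4

4


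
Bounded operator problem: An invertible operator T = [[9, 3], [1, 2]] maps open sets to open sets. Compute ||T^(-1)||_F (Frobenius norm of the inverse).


det(T) = 9*2 - 3*1 = 15
T^(-1) = (1/15) * [[2, -3], [-1, 9]] = [[0.1333, -0.2000], [-0.0667, 0.6000]]
||T^(-1)||_F^2 = 0.1333^2 + (-0.2000)^2 + (-0.0667)^2 + 0.6000^2 = 0.4222
||T^(-1)||_F = sqrt(0.4222) = 0.6498

0.6498


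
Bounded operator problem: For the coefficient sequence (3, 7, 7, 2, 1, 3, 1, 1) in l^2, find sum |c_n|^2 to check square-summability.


sum |c_n|^2 = 3^2 + 7^2 + 7^2 + 2^2 + 1^2 + 3^2 + 1^2 + 1^2
= 9 + 49 + 49 + 4 + 1 + 9 + 1 + 1
= 123

123


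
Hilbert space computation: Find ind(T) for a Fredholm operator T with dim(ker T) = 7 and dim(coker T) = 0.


The Fredholm index is defined as ind(T) = dim(ker T) - dim(coker T)
= 7 - 0
= 7

7


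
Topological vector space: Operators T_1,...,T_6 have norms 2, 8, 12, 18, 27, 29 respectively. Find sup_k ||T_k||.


By the Uniform Boundedness Principle, the supremum of norms is finite.
sup_k ||T_k|| = max(2, 8, 12, 18, 27, 29) = 29

29


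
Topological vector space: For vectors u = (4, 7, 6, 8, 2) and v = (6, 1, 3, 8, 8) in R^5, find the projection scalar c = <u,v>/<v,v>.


Computing <u,v> = 4*6 + 7*1 + 6*3 + 8*8 + 2*8 = 129
Computing <v,v> = 6^2 + 1^2 + 3^2 + 8^2 + 8^2 = 174
Projection coefficient = 129/174 = 0.7414

0.7414


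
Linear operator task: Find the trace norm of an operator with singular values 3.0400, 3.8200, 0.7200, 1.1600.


The nuclear norm is the sum of all singular values.
||T||_1 = 3.0400 + 3.8200 + 0.7200 + 1.1600
= 8.7400

8.7400


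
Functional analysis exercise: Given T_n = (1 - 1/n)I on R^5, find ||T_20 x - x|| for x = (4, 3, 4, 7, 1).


T_20 x - x = (1 - 1/20)x - x = -x/20
||x|| = sqrt(91) = 9.5394
||T_20 x - x|| = ||x||/20 = 9.5394/20 = 0.4770

0.4770


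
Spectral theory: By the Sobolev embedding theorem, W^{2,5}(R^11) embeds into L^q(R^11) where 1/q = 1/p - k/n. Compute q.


Using the Sobolev embedding formula: 1/q = 1/p - k/n
1/q = 1/5 - 2/11 = 1/55
q = 1/(1/55) = 55

55.0000


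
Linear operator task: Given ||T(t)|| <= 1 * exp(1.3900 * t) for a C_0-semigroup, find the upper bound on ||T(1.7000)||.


||T(1.7000)|| <= 1 * exp(1.3900 * 1.7000)
= 1 * exp(2.3630)
= 1 * 10.6228
= 10.6228

10.6228


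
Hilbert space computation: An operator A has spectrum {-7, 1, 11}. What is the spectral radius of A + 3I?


Spectrum of A + 3I = {-4, 4, 14}
Spectral radius = max |lambda| over the shifted spectrum
= max(4, 4, 14) = 14

14


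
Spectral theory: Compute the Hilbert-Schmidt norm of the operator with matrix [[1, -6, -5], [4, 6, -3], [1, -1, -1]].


The Hilbert-Schmidt norm is sqrt(sum of squares of all entries).
Sum of squares = 1^2 + (-6)^2 + (-5)^2 + 4^2 + 6^2 + (-3)^2 + 1^2 + (-1)^2 + (-1)^2
= 1 + 36 + 25 + 16 + 36 + 9 + 1 + 1 + 1 = 126
||T||_HS = sqrt(126) = 11.2250

11.2250


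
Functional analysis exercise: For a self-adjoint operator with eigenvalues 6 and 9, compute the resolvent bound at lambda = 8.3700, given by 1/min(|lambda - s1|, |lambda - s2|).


dist(8.3700, {6, 9}) = min(|8.3700 - 6|, |8.3700 - 9|)
= min(2.3700, 0.6300) = 0.6300
Resolvent bound = 1/0.6300 = 1.5873

1.5873


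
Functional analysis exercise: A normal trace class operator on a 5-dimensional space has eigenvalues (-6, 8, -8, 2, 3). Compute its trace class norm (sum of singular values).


For a normal operator, singular values equal |eigenvalues|.
Trace norm = sum |lambda_i| = 6 + 8 + 8 + 2 + 3
= 27

27


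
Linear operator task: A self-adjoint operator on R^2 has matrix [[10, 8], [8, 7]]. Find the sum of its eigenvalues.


For a self-adjoint (symmetric) matrix, the eigenvalues are real.
The sum of eigenvalues equals the trace of the matrix.
trace = 10 + 7 = 17

17


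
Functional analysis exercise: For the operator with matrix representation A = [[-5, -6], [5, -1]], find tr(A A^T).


trace(A * A^T) = sum of squares of all entries
= (-5)^2 + (-6)^2 + 5^2 + (-1)^2
= 25 + 36 + 25 + 1
= 87

87


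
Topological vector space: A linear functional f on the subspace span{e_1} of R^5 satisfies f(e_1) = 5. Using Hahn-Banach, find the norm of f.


The norm of f is given by ||f|| = sup_{||x||=1} |f(x)|.
On span{e_1}, ||e_1|| = 1, so ||f|| = |f(e_1)| / ||e_1||
= |5| / 1 = 5.0000

5.0000


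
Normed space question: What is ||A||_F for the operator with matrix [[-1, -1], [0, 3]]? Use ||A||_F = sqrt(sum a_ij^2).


||A||_F^2 = sum a_ij^2
= (-1)^2 + (-1)^2 + 0^2 + 3^2
= 1 + 1 + 0 + 9 = 11
||A||_F = sqrt(11) = 3.3166

3.3166


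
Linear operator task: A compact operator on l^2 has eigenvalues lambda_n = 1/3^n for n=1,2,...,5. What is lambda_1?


The eigenvalue formula gives lambda_1 = 1/3^1
= 1/3
= 0.3333

0.3333


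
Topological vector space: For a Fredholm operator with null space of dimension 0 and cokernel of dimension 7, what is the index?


The Fredholm index is defined as ind(T) = dim(ker T) - dim(coker T)
= 0 - 7
= -7

-7


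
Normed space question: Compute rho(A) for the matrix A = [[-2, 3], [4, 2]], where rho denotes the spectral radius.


For a 2x2 matrix, eigenvalues satisfy lambda^2 - (trace)*lambda + det = 0
trace = -2 + 2 = 0
det = -2*2 - 3*4 = -16
discriminant = 0^2 - 4*(-16) = 64
spectral radius = max |eigenvalue| = 4.0000

4.0000


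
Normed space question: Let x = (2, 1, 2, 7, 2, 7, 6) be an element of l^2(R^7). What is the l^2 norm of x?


The l^2 norm = (sum |x_i|^2)^(1/2)
Sum of 2th powers = 4 + 1 + 4 + 49 + 4 + 49 + 36 = 147
||x||_2 = (147)^(1/2) = 12.1244

12.1244


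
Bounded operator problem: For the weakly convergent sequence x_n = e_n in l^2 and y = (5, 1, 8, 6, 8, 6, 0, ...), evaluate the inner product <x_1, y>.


x_1 = e_1 is the standard basis vector with 1 in position 1.
<x_1, y> = y_1 = 5
As n -> infinity, <x_n, y> -> 0, confirming weak convergence of (x_n) to 0.

5


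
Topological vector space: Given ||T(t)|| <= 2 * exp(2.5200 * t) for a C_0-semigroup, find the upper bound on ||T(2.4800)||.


||T(2.4800)|| <= 2 * exp(2.5200 * 2.4800)
= 2 * exp(6.2496)
= 2 * 517.8057
= 1035.6113

1035.6113


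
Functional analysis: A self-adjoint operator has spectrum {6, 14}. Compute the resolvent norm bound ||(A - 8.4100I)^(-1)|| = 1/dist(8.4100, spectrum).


dist(8.4100, {6, 14}) = min(|8.4100 - 6|, |8.4100 - 14|)
= min(2.4100, 5.5900) = 2.4100
Resolvent bound = 1/2.4100 = 0.4149

0.4149


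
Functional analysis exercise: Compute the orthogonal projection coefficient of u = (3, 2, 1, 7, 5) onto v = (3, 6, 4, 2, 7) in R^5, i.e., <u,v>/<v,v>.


Computing <u,v> = 3*3 + 2*6 + 1*4 + 7*2 + 5*7 = 74
Computing <v,v> = 3^2 + 6^2 + 4^2 + 2^2 + 7^2 = 114
Projection coefficient = 74/114 = 0.6491

0.6491


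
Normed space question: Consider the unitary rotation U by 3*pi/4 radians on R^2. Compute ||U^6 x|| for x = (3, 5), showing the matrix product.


U is a rotation by theta = 3*pi/4
U^6 = rotation by 6*theta = 18*pi/4 = 2*pi/4 (mod 2*pi)
cos(2*pi/4) = 0.0000, sin(2*pi/4) = 1.0000
U^6 x = (0.0000 * 3 - 1.0000 * 5, 1.0000 * 3 + 0.0000 * 5)
= (-5.0000, 3.0000)
||U^6 x|| = sqrt((-5.0000)^2 + 3.0000^2) = sqrt(34.0000) = 5.8310

5.8310


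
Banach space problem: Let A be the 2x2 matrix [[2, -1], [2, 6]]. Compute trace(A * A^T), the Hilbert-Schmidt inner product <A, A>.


trace(A * A^T) = sum of squares of all entries
= 2^2 + (-1)^2 + 2^2 + 6^2
= 4 + 1 + 4 + 36
= 45

45


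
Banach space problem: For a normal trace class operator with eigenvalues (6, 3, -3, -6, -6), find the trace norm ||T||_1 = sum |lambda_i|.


For a normal operator, singular values equal |eigenvalues|.
Trace norm = sum |lambda_i| = 6 + 3 + 3 + 6 + 6
= 24

24


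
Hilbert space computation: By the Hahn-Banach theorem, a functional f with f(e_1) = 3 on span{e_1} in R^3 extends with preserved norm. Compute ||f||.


The norm of f is given by ||f|| = sup_{||x||=1} |f(x)|.
On span{e_1}, ||e_1|| = 1, so ||f|| = |f(e_1)| / ||e_1||
= |3| / 1 = 3.0000

3.0000


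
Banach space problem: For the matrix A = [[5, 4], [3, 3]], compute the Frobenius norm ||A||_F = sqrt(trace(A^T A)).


||A||_F^2 = sum a_ij^2
= 5^2 + 4^2 + 3^2 + 3^2
= 25 + 16 + 9 + 9 = 59
||A||_F = sqrt(59) = 7.6811

7.6811


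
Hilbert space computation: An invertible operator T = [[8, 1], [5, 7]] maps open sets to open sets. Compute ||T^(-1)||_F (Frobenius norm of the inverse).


det(T) = 8*7 - 1*5 = 51
T^(-1) = (1/51) * [[7, -1], [-5, 8]] = [[0.1373, -0.0196], [-0.0980, 0.1569]]
||T^(-1)||_F^2 = 0.1373^2 + (-0.0196)^2 + (-0.0980)^2 + 0.1569^2 = 0.0534
||T^(-1)||_F = sqrt(0.0534) = 0.2312

0.2312


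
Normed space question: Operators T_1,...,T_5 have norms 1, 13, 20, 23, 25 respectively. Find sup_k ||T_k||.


By the Uniform Boundedness Principle, the supremum of norms is finite.
sup_k ||T_k|| = max(1, 13, 20, 23, 25) = 25

25


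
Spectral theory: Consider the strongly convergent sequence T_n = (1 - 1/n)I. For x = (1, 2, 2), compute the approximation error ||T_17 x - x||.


T_17 x - x = (1 - 1/17)x - x = -x/17
||x|| = sqrt(9) = 3.0000
||T_17 x - x|| = ||x||/17 = 3.0000/17 = 0.1765

0.1765


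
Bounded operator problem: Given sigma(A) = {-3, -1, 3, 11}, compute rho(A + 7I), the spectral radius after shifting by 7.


Spectrum of A + 7I = {4, 6, 10, 18}
Spectral radius = max |lambda| over the shifted spectrum
= max(4, 6, 10, 18) = 18

18


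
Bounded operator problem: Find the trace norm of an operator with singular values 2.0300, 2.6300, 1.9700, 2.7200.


The nuclear norm is the sum of all singular values.
||T||_1 = 2.0300 + 2.6300 + 1.9700 + 2.7200
= 9.3500

9.3500


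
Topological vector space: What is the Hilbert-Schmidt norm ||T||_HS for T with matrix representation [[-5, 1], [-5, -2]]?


The Hilbert-Schmidt norm is sqrt(sum of squares of all entries).
Sum of squares = (-5)^2 + 1^2 + (-5)^2 + (-2)^2
= 25 + 1 + 25 + 4 = 55
||T||_HS = sqrt(55) = 7.4162

7.4162


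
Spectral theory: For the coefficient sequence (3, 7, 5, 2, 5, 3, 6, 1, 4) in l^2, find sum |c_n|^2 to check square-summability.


sum |c_n|^2 = 3^2 + 7^2 + 5^2 + 2^2 + 5^2 + 3^2 + 6^2 + 1^2 + 4^2
= 9 + 49 + 25 + 4 + 25 + 9 + 36 + 1 + 16
= 174

174


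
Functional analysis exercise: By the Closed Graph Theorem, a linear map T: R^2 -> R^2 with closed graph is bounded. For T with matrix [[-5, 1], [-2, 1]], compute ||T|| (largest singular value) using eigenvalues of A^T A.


A^T A = [[29, -7], [-7, 2]]
trace(A^T A) = 31, det(A^T A) = 9
discriminant = 31^2 - 4*9 = 925
Largest eigenvalue of A^T A = (trace + sqrt(disc))/2 = 30.7069
||T|| = sqrt(30.7069) = 5.5414

5.5414


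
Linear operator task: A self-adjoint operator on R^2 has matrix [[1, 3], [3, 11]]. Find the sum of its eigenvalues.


For a self-adjoint (symmetric) matrix, the eigenvalues are real.
The sum of eigenvalues equals the trace of the matrix.
trace = 1 + 11 = 12

12


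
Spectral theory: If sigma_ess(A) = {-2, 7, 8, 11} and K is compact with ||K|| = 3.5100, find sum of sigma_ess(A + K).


By Weyl's theorem, the essential spectrum is invariant under compact perturbations.
sigma_ess(A + K) = sigma_ess(A) = {-2, 7, 8, 11}
Sum = -2 + 7 + 8 + 11 = 24

24


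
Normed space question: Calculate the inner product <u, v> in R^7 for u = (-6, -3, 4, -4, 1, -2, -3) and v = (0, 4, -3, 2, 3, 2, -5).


Computing the standard inner product <u, v> = sum u_i * v_i
= -6*0 + -3*4 + 4*-3 + -4*2 + 1*3 + -2*2 + -3*-5
= 0 + -12 + -12 + -8 + 3 + -4 + 15
= -18

-18


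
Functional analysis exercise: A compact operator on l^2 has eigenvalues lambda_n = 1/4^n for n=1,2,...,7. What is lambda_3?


The eigenvalue formula gives lambda_3 = 1/4^3
= 1/64
= 0.0156

0.0156


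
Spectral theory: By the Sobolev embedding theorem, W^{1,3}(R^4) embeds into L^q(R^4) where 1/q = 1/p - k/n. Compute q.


Using the Sobolev embedding formula: 1/q = 1/p - k/n
1/q = 1/3 - 1/4 = 1/12
q = 1/(1/12) = 12

12.0000


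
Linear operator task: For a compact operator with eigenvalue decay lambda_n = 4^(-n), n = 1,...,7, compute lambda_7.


The eigenvalue formula gives lambda_7 = 1/4^7
= 1/16384
= 6.1035e-05

6.1035e-05


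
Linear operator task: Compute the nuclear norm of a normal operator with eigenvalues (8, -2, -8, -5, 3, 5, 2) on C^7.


For a normal operator, singular values equal |eigenvalues|.
Trace norm = sum |lambda_i| = 8 + 2 + 8 + 5 + 3 + 5 + 2
= 33

33


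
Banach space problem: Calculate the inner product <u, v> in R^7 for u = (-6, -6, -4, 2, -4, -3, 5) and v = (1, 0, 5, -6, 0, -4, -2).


Computing the standard inner product <u, v> = sum u_i * v_i
= -6*1 + -6*0 + -4*5 + 2*-6 + -4*0 + -3*-4 + 5*-2
= -6 + 0 + -20 + -12 + 0 + 12 + -10
= -36

-36


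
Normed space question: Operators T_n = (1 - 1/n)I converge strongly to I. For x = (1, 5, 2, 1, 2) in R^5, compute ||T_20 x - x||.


T_20 x - x = (1 - 1/20)x - x = -x/20
||x|| = sqrt(35) = 5.9161
||T_20 x - x|| = ||x||/20 = 5.9161/20 = 0.2958

0.2958


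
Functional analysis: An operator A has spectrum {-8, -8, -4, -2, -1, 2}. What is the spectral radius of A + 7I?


Spectrum of A + 7I = {-1, -1, 3, 5, 6, 9}
Spectral radius = max |lambda| over the shifted spectrum
= max(1, 1, 3, 5, 6, 9) = 9

9


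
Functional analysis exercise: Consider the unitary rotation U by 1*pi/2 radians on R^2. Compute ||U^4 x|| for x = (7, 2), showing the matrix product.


U is a rotation by theta = 1*pi/2
U^4 = rotation by 4*theta = 4*pi/2 = 0*pi/2 (mod 2*pi)
cos(0*pi/2) = 1.0000, sin(0*pi/2) = 0.0000
U^4 x = (1.0000 * 7 - 0.0000 * 2, 0.0000 * 7 + 1.0000 * 2)
= (7.0000, 2.0000)
||U^4 x|| = sqrt(7.0000^2 + 2.0000^2) = sqrt(53.0000) = 7.2801

7.2801


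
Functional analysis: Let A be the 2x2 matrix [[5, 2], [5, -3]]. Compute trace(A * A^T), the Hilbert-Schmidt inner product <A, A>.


trace(A * A^T) = sum of squares of all entries
= 5^2 + 2^2 + 5^2 + (-3)^2
= 25 + 4 + 25 + 9
= 63

63


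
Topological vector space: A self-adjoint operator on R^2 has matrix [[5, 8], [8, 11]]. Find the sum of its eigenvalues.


For a self-adjoint (symmetric) matrix, the eigenvalues are real.
The sum of eigenvalues equals the trace of the matrix.
trace = 5 + 11 = 16

16


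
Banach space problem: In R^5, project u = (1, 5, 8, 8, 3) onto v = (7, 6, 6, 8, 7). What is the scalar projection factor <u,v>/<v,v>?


Computing <u,v> = 1*7 + 5*6 + 8*6 + 8*8 + 3*7 = 170
Computing <v,v> = 7^2 + 6^2 + 6^2 + 8^2 + 7^2 = 234
Projection coefficient = 170/234 = 0.7265

0.7265


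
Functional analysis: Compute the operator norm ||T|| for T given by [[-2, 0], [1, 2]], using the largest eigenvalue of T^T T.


A^T A = [[5, 2], [2, 4]]
trace(A^T A) = 9, det(A^T A) = 16
discriminant = 9^2 - 4*16 = 17
Largest eigenvalue of A^T A = (trace + sqrt(disc))/2 = 6.5616
||T|| = sqrt(6.5616) = 2.5616

2.5616


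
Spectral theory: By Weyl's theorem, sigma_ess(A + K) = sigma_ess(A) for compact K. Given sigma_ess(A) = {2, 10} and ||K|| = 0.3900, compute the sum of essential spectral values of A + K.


By Weyl's theorem, the essential spectrum is invariant under compact perturbations.
sigma_ess(A + K) = sigma_ess(A) = {2, 10}
Sum = 2 + 10 = 12

12


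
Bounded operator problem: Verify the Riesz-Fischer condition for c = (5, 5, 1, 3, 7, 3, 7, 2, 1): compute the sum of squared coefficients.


sum |c_n|^2 = 5^2 + 5^2 + 1^2 + 3^2 + 7^2 + 3^2 + 7^2 + 2^2 + 1^2
= 25 + 25 + 1 + 9 + 49 + 9 + 49 + 4 + 1
= 172

172


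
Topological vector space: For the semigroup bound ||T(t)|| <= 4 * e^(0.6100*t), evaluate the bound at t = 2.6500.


||T(2.6500)|| <= 4 * exp(0.6100 * 2.6500)
= 4 * exp(1.6165)
= 4 * 5.0354
= 20.1417

20.1417


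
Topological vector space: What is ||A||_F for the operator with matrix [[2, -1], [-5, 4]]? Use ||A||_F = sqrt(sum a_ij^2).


||A||_F^2 = sum a_ij^2
= 2^2 + (-1)^2 + (-5)^2 + 4^2
= 4 + 1 + 25 + 16 = 46
||A||_F = sqrt(46) = 6.7823

6.7823


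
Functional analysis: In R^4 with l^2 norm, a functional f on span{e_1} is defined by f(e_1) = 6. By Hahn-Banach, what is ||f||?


The norm of f is given by ||f|| = sup_{||x||=1} |f(x)|.
On span{e_1}, ||e_1|| = 1, so ||f|| = |f(e_1)| / ||e_1||
= |6| / 1 = 6.0000

6.0000


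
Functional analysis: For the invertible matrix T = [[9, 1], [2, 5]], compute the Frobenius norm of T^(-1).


det(T) = 9*5 - 1*2 = 43
T^(-1) = (1/43) * [[5, -1], [-2, 9]] = [[0.1163, -0.0233], [-0.0465, 0.2093]]
||T^(-1)||_F^2 = 0.1163^2 + (-0.0233)^2 + (-0.0465)^2 + 0.2093^2 = 0.0600
||T^(-1)||_F = sqrt(0.0600) = 0.2450

0.2450


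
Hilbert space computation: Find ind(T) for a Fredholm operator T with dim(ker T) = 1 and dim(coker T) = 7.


The Fredholm index is defined as ind(T) = dim(ker T) - dim(coker T)
= 1 - 7
= -6

-6


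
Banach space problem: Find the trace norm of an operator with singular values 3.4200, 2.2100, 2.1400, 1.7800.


The nuclear norm is the sum of all singular values.
||T||_1 = 3.4200 + 2.2100 + 2.1400 + 1.7800
= 9.5500

9.5500


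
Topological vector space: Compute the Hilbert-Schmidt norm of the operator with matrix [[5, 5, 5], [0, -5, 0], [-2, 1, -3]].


The Hilbert-Schmidt norm is sqrt(sum of squares of all entries).
Sum of squares = 5^2 + 5^2 + 5^2 + 0^2 + (-5)^2 + 0^2 + (-2)^2 + 1^2 + (-3)^2
= 25 + 25 + 25 + 0 + 25 + 0 + 4 + 1 + 9 = 114
||T||_HS = sqrt(114) = 10.6771

10.6771


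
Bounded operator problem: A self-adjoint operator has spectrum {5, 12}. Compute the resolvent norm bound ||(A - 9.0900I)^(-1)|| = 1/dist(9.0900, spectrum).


dist(9.0900, {5, 12}) = min(|9.0900 - 5|, |9.0900 - 12|)
= min(4.0900, 2.9100) = 2.9100
Resolvent bound = 1/2.9100 = 0.3436

0.3436


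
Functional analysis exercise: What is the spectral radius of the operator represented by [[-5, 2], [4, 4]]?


For a 2x2 matrix, eigenvalues satisfy lambda^2 - (trace)*lambda + det = 0
trace = -5 + 4 = -1
det = -5*4 - 2*4 = -28
discriminant = (-1)^2 - 4*(-28) = 113
spectral radius = max |eigenvalue| = 5.8151

5.8151


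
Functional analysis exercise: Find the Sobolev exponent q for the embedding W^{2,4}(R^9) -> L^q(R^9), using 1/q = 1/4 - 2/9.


Using the Sobolev embedding formula: 1/q = 1/p - k/n
1/q = 1/4 - 2/9 = 1/36
q = 1/(1/36) = 36

36.0000


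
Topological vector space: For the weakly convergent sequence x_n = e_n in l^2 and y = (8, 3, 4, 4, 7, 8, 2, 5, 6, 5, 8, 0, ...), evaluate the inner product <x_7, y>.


x_7 = e_7 is the standard basis vector with 1 in position 7.
<x_7, y> = y_7 = 2
As n -> infinity, <x_n, y> -> 0, confirming weak convergence of (x_n) to 0.

2


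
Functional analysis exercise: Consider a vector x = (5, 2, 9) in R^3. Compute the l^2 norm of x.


The l^2 norm = (sum |x_i|^2)^(1/2)
Sum of 2th powers = 25 + 4 + 81 = 110
||x||_2 = (110)^(1/2) = 10.4881

10.4881


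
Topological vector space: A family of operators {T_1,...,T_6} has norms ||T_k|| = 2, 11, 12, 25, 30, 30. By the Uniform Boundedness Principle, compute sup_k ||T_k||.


By the Uniform Boundedness Principle, the supremum of norms is finite.
sup_k ||T_k|| = max(2, 11, 12, 25, 30, 30) = 30

30


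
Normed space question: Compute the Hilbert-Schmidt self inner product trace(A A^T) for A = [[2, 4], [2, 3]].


trace(A * A^T) = sum of squares of all entries
= 2^2 + 4^2 + 2^2 + 3^2
= 4 + 16 + 4 + 9
= 33

33


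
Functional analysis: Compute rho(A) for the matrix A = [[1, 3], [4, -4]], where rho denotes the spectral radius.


For a 2x2 matrix, eigenvalues satisfy lambda^2 - (trace)*lambda + det = 0
trace = 1 + -4 = -3
det = 1*-4 - 3*4 = -16
discriminant = (-3)^2 - 4*(-16) = 73
spectral radius = max |eigenvalue| = 5.7720

5.7720


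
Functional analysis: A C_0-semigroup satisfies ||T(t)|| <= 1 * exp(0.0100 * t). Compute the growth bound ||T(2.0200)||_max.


||T(2.0200)|| <= 1 * exp(0.0100 * 2.0200)
= 1 * exp(0.0202)
= 1 * 1.0204
= 1.0204

1.0204


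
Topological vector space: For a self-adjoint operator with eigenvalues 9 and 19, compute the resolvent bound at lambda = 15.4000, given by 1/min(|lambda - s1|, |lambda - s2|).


dist(15.4000, {9, 19}) = min(|15.4000 - 9|, |15.4000 - 19|)
= min(6.4000, 3.6000) = 3.6000
Resolvent bound = 1/3.6000 = 0.2778

0.2778


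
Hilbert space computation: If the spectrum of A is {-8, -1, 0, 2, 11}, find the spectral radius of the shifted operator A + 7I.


Spectrum of A + 7I = {-1, 6, 7, 9, 18}
Spectral radius = max |lambda| over the shifted spectrum
= max(1, 6, 7, 9, 18) = 18

18


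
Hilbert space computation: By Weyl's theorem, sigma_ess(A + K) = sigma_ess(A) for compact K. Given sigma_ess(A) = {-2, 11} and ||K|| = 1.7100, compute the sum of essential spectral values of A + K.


By Weyl's theorem, the essential spectrum is invariant under compact perturbations.
sigma_ess(A + K) = sigma_ess(A) = {-2, 11}
Sum = -2 + 11 = 9

9


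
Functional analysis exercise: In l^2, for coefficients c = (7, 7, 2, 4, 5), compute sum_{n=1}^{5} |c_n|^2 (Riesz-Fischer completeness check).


sum |c_n|^2 = 7^2 + 7^2 + 2^2 + 4^2 + 5^2
= 49 + 49 + 4 + 16 + 25
= 143

143


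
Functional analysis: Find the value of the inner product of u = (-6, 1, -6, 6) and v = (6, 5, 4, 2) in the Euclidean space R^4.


Computing the standard inner product <u, v> = sum u_i * v_i
= -6*6 + 1*5 + -6*4 + 6*2
= -36 + 5 + -24 + 12
= -43

-43


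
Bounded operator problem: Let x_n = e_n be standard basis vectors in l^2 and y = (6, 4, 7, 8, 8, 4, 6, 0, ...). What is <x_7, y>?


x_7 = e_7 is the standard basis vector with 1 in position 7.
<x_7, y> = y_7 = 6
As n -> infinity, <x_n, y> -> 0, confirming weak convergence of (x_n) to 0.

6


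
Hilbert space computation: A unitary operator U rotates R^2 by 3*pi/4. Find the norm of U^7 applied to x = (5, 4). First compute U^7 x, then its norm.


U is a rotation by theta = 3*pi/4
U^7 = rotation by 7*theta = 21*pi/4 = 5*pi/4 (mod 2*pi)
cos(5*pi/4) = -0.7071, sin(5*pi/4) = -0.7071
U^7 x = (-0.7071 * 5 - -0.7071 * 4, -0.7071 * 5 + -0.7071 * 4)
= (-0.7071, -6.3640)
||U^7 x|| = sqrt((-0.7071)^2 + (-6.3640)^2) = sqrt(41.0000) = 6.4031

6.4031


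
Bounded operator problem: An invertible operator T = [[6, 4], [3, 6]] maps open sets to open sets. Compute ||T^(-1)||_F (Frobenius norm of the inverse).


det(T) = 6*6 - 4*3 = 24
T^(-1) = (1/24) * [[6, -4], [-3, 6]] = [[0.2500, -0.1667], [-0.1250, 0.2500]]
||T^(-1)||_F^2 = 0.2500^2 + (-0.1667)^2 + (-0.1250)^2 + 0.2500^2 = 0.1684
||T^(-1)||_F = sqrt(0.1684) = 0.4104

0.4104


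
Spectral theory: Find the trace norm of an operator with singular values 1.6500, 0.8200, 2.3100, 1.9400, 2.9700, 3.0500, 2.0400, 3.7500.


The nuclear norm is the sum of all singular values.
||T||_1 = 1.6500 + 0.8200 + 2.3100 + 1.9400 + 2.9700 + 3.0500 + 2.0400 + 3.7500
= 18.5300

18.5300


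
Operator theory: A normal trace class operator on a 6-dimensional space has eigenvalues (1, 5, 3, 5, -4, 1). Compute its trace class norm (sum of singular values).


For a normal operator, singular values equal |eigenvalues|.
Trace norm = sum |lambda_i| = 1 + 5 + 3 + 5 + 4 + 1
= 19

19


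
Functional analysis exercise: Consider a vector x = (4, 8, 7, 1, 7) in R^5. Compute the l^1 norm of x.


The l^1 norm equals the sum of absolute values of all components.
||x||_1 = 4 + 8 + 7 + 1 + 7
= 27

27.0000


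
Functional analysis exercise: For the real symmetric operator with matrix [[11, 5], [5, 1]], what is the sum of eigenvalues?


For a self-adjoint (symmetric) matrix, the eigenvalues are real.
The sum of eigenvalues equals the trace of the matrix.
trace = 11 + 1 = 12

12


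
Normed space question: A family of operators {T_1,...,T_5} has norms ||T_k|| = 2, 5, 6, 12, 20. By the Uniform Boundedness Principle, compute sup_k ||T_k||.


By the Uniform Boundedness Principle, the supremum of norms is finite.
sup_k ||T_k|| = max(2, 5, 6, 12, 20) = 20

20


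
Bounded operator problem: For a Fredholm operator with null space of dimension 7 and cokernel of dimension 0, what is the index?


The Fredholm index is defined as ind(T) = dim(ker T) - dim(coker T)
= 7 - 0
= 7

7


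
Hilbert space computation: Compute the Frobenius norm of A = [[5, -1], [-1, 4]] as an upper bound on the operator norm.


||A||_F^2 = sum a_ij^2
= 5^2 + (-1)^2 + (-1)^2 + 4^2
= 25 + 1 + 1 + 16 = 43
||A||_F = sqrt(43) = 6.5574

6.5574


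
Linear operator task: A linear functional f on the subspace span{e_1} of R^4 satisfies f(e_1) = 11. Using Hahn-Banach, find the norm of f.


The norm of f is given by ||f|| = sup_{||x||=1} |f(x)|.
On span{e_1}, ||e_1|| = 1, so ||f|| = |f(e_1)| / ||e_1||
= |11| / 1 = 11.0000

11.0000


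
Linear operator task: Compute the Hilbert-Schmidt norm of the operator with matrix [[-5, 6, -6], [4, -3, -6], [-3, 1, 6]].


The Hilbert-Schmidt norm is sqrt(sum of squares of all entries).
Sum of squares = (-5)^2 + 6^2 + (-6)^2 + 4^2 + (-3)^2 + (-6)^2 + (-3)^2 + 1^2 + 6^2
= 25 + 36 + 36 + 16 + 9 + 36 + 9 + 1 + 36 = 204
||T||_HS = sqrt(204) = 14.2829

14.2829


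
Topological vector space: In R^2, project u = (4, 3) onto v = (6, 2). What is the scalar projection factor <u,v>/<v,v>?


Computing <u,v> = 4*6 + 3*2 = 30
Computing <v,v> = 6^2 + 2^2 = 40
Projection coefficient = 30/40 = 0.7500

0.7500


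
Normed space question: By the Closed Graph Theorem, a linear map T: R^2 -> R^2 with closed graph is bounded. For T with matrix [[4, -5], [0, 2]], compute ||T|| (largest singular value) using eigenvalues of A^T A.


A^T A = [[16, -20], [-20, 29]]
trace(A^T A) = 45, det(A^T A) = 64
discriminant = 45^2 - 4*64 = 1769
Largest eigenvalue of A^T A = (trace + sqrt(disc))/2 = 43.5297
||T|| = sqrt(43.5297) = 6.5977

6.5977


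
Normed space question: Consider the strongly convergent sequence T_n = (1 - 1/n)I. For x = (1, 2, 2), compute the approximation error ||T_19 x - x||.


T_19 x - x = (1 - 1/19)x - x = -x/19
||x|| = sqrt(9) = 3.0000
||T_19 x - x|| = ||x||/19 = 3.0000/19 = 0.1579

0.1579


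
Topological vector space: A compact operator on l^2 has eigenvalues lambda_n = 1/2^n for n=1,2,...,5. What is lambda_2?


The eigenvalue formula gives lambda_2 = 1/2^2
= 1/4
= 0.2500

0.2500


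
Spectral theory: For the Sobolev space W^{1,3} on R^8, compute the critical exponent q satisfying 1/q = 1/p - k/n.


Using the Sobolev embedding formula: 1/q = 1/p - k/n
1/q = 1/3 - 1/8 = 5/24
q = 1/(5/24) = 24/5 = 4.8000

4.8000


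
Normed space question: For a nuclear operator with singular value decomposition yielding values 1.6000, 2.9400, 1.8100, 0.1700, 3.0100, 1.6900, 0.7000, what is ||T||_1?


The nuclear norm is the sum of all singular values.
||T||_1 = 1.6000 + 2.9400 + 1.8100 + 0.1700 + 3.0100 + 1.6900 + 0.7000
= 11.9200

11.9200
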